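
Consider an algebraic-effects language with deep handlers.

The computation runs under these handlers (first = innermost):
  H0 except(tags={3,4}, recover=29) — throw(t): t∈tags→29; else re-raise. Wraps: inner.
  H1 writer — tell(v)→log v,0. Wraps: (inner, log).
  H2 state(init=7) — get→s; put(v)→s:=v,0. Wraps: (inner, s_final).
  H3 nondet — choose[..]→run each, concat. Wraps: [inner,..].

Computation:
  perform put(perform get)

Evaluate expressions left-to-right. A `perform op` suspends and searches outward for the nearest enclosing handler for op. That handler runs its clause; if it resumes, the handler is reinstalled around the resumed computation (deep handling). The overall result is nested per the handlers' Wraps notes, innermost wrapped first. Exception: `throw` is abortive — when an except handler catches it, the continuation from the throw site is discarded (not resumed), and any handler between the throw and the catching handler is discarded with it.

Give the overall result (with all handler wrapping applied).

Answer: [((0, ()), 7)]

Working:
get @ H2 ⇒ 7
put(7) @ H2 ⇒ s:=7
H0 returns 0
H1 returns (0, ())
H2 returns ((0, ()), 7)
H3 returns [((0, ()), 7)]
= [((0, ()), 7)]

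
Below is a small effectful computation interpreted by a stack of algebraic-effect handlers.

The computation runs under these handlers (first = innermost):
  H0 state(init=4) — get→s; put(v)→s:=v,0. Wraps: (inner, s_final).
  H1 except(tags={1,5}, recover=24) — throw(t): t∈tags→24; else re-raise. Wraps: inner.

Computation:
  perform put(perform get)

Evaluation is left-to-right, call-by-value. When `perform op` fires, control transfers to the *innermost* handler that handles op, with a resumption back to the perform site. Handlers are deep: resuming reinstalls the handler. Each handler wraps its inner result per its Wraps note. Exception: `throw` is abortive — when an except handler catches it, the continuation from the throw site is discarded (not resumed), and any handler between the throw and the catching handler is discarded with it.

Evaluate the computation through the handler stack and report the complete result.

Step-by-step:
get @ H0 ⇒ 4
put(4) @ H0 ⇒ s:=4
H0 returns (0, 4)
H1 returns (0, 4)
= (0, 4)

Answer: (0, 4)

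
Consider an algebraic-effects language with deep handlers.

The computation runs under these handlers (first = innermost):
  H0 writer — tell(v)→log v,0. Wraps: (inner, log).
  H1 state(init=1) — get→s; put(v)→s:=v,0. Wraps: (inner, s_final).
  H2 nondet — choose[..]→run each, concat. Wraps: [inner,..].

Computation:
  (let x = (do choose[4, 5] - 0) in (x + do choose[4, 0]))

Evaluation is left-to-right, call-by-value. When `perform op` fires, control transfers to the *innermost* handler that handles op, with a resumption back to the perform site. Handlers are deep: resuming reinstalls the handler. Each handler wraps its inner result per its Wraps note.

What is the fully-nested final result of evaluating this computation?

Evaluation trace:
choose[4, 5] @ H2
  branch[0] choose=4:
    choose[4, 0] @ H2
      branch[0] choose=4:
        H0 returns (8, ())
        H1 returns ((8, ()), 1)
        H2 returns [((8, ()), 1)]
      branch[1] choose=0:
        H0 returns (4, ())
        H1 returns ((4, ()), 1)
        H2 returns [((4, ()), 1)]
  branch[1] choose=5:
    choose[4, 0] @ H2
      branch[0] choose=4:
        H0 returns (9, ())
        H1 returns ((9, ()), 1)
        H2 returns [((9, ()), 1)]
      branch[1] choose=0:
        H0 returns (5, ())
        H1 returns ((5, ()), 1)
        H2 returns [((5, ()), 1)]
= [((8, ()), 1), ((4, ()), 1), ((9, ()), 1), ((5, ()), 1)]

Answer: [((8, ()), 1), ((4, ()), 1), ((9, ()), 1), ((5, ()), 1)]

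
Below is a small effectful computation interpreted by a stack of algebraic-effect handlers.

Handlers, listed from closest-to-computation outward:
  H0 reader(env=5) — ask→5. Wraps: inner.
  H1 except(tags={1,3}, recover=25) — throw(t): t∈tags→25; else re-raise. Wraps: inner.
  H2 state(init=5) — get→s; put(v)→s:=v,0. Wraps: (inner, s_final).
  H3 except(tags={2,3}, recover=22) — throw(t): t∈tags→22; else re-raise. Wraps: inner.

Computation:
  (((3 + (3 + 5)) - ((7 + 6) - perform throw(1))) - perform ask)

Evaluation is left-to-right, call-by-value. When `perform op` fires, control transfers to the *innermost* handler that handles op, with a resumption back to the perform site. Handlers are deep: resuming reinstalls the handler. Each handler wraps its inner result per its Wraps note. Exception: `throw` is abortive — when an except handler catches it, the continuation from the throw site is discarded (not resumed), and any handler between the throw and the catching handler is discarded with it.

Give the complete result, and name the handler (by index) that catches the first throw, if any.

Answer: (25, 5) ; first throw caught by: H1

Evaluation trace:
throw(1) @ H1 caught ⇒ 25
H2 returns (25, 5)
H3 returns (25, 5)
= (25, 5)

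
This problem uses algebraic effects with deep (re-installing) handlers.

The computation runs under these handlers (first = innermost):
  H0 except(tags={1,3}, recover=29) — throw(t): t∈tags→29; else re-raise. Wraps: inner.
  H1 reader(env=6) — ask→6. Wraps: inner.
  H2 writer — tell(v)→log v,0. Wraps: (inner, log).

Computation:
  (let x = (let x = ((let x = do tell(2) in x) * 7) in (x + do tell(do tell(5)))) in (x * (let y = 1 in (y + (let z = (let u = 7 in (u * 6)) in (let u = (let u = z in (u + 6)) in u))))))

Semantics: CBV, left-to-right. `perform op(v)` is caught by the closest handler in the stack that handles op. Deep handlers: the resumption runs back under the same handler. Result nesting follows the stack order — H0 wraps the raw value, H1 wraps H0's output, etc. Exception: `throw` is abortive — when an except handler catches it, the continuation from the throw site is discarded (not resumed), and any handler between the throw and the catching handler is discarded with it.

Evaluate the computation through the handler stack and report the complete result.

Evaluation trace:
tell(2) @ H2 ⇒ log+=2
tell(5) @ H2 ⇒ log+=5
tell(0) @ H2 ⇒ log+=0
H0 returns 0
H1 returns 0
H2 returns (0, (2, 5, 0))
= (0, (2, 5, 0))

Answer: (0, (2, 5, 0))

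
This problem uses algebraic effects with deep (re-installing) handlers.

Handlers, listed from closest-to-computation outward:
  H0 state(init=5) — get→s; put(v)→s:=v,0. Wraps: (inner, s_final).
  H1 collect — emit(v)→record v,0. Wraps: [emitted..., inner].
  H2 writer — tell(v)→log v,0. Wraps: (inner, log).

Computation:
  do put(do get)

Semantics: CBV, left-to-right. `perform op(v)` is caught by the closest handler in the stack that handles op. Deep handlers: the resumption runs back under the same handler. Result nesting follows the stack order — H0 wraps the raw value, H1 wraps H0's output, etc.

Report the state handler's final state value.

Working:
get @ H0 ⇒ 5
put(5) @ H0 ⇒ s:=5
H0 returns (0, 5)
H1 returns [(0, 5)]
H2 returns ([(0, 5)], ())
= ([(0, 5)], ())

Answer: 5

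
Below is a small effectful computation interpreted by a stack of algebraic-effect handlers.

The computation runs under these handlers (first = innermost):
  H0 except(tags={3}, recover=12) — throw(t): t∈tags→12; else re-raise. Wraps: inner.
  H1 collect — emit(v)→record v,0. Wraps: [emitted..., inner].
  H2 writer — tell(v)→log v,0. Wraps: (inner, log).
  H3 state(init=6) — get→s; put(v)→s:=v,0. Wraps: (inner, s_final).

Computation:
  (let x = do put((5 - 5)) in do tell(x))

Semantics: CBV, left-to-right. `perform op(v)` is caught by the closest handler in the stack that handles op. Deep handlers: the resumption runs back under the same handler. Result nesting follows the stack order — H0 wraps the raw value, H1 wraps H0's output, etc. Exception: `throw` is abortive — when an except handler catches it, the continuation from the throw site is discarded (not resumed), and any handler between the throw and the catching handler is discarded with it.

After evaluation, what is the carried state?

Step-by-step:
put(0) @ H3 ⇒ s:=0
tell(0) @ H2 ⇒ log+=0
H0 returns 0
H1 returns [0]
H2 returns ([0], (0))
H3 returns (([0], (0)), 0)
= (([0], (0)), 0)

Answer: 0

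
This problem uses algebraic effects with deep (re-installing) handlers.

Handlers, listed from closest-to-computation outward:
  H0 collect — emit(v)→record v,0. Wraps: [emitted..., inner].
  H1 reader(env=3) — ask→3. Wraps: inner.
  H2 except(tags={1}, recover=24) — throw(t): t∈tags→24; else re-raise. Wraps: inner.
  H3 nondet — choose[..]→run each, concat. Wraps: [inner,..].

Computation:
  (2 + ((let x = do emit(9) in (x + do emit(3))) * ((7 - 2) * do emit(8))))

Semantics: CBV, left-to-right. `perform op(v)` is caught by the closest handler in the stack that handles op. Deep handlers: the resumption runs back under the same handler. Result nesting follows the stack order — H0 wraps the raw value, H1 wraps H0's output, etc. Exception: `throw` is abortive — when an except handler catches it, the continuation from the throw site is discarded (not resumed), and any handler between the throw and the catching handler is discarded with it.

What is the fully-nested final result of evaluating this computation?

Answer: [[9, 3, 8, 2]]

Working:
emit(9) @ H0 ⇒ out+=9
emit(3) @ H0 ⇒ out+=3
emit(8) @ H0 ⇒ out+=8
H0 returns [9, 3, 8, 2]
H1 returns [9, 3, 8, 2]
H2 returns [9, 3, 8, 2]
H3 returns [[9, 3, 8, 2]]
= [[9, 3, 8, 2]]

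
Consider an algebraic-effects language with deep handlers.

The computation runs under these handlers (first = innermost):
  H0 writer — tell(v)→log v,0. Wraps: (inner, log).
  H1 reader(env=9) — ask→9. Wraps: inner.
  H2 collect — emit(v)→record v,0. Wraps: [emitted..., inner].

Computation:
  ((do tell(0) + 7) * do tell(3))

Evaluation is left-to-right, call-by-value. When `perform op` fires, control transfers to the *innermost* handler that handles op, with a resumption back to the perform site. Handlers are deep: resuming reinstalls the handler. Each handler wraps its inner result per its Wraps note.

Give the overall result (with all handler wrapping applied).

Working:
tell(0) @ H0 ⇒ log+=0
tell(3) @ H0 ⇒ log+=3
H0 returns (0, (0, 3))
H1 returns (0, (0, 3))
H2 returns [(0, (0, 3))]
= [(0, (0, 3))]

Answer: [(0, (0, 3))]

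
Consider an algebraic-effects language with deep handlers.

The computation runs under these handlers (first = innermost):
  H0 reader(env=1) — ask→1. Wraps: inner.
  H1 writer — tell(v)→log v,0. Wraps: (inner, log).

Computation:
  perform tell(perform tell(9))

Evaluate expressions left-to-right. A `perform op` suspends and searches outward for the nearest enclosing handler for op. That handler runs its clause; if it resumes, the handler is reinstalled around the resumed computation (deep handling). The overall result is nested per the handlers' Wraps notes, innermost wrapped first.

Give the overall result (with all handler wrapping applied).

Evaluation trace:
tell(9) @ H1 ⇒ log+=9
tell(0) @ H1 ⇒ log+=0
H0 returns 0
H1 returns (0, (9, 0))
= (0, (9, 0))

Answer: (0, (9, 0))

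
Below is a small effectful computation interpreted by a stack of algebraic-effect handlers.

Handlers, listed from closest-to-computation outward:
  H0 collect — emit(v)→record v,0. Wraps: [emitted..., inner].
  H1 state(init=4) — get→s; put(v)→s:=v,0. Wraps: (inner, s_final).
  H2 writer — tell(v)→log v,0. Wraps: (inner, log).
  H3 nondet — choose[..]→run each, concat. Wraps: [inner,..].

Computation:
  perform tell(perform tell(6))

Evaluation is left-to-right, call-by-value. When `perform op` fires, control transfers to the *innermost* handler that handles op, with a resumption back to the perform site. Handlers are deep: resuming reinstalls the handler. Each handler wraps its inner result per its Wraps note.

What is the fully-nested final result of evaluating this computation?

Step-by-step:
tell(6) @ H2 ⇒ log+=6
tell(0) @ H2 ⇒ log+=0
H0 returns [0]
H1 returns ([0], 4)
H2 returns (([0], 4), (6, 0))
H3 returns [(([0], 4), (6, 0))]
= [(([0], 4), (6, 0))]

Answer: [(([0], 4), (6, 0))]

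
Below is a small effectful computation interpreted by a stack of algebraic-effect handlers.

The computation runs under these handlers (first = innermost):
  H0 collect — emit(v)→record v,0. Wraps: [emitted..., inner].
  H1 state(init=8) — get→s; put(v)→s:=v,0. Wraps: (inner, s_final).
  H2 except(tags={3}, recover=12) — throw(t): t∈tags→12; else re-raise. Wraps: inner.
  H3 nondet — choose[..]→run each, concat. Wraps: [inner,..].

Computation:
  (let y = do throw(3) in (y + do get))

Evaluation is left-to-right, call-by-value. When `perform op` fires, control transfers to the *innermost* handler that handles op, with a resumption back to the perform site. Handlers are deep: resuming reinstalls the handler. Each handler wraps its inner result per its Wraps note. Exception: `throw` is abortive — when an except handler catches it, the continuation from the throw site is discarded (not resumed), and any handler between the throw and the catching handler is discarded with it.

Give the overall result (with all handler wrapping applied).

Working:
throw(3) @ H2 caught ⇒ 12
H3 returns [12]
= [12]

Answer: [12]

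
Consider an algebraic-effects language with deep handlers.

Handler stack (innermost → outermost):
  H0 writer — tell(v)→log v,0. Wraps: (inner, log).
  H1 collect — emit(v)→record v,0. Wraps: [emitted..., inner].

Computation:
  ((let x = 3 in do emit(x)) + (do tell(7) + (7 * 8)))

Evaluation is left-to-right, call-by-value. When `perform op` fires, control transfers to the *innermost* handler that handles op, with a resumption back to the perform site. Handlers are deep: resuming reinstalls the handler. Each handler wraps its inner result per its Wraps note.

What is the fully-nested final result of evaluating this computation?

Answer: [3, (56, (7))]

Evaluation trace:
emit(3) @ H1 ⇒ out+=3
tell(7) @ H0 ⇒ log+=7
H0 returns (56, (7))
H1 returns [3, (56, (7))]
= [3, (56, (7))]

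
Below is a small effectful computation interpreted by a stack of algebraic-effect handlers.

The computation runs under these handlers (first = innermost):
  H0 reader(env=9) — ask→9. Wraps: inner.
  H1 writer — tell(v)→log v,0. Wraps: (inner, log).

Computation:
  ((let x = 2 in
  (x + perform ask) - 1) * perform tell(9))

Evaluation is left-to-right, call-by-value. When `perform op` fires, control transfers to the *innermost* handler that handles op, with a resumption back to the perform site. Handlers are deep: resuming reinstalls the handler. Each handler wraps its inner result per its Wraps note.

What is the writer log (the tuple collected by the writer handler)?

Answer: (9)

Step-by-step:
ask @ H0 ⇒ 9
tell(9) @ H1 ⇒ log+=9
H0 returns 0
H1 returns (0, (9))
= (0, (9))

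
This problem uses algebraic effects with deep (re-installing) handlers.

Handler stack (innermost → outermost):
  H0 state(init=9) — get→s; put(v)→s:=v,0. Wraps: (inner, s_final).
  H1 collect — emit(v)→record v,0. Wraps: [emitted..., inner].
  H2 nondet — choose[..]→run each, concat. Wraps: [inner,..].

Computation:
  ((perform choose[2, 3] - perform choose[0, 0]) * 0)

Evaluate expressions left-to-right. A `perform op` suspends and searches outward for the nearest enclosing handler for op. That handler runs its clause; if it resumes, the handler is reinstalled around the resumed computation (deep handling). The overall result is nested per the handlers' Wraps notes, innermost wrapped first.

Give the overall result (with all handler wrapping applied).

Answer: [[(0, 9)], [(0, 9)], [(0, 9)], [(0, 9)]]

Evaluation trace:
choose[2, 3] @ H2
  branch[0] choose=2:
    choose[0, 0] @ H2
      branch[0] choose=0:
        H0 returns (0, 9)
        H1 returns [(0, 9)]
        H2 returns [[(0, 9)]]
      branch[1] choose=0:
        H0 returns (0, 9)
        H1 returns [(0, 9)]
        H2 returns [[(0, 9)]]
  branch[1] choose=3:
    choose[0, 0] @ H2
      branch[0] choose=0:
        H0 returns (0, 9)
        H1 returns [(0, 9)]
        H2 returns [[(0, 9)]]
      branch[1] choose=0:
        H0 returns (0, 9)
        H1 returns [(0, 9)]
        H2 returns [[(0, 9)]]
= [[(0, 9)], [(0, 9)], [(0, 9)], [(0, 9)]]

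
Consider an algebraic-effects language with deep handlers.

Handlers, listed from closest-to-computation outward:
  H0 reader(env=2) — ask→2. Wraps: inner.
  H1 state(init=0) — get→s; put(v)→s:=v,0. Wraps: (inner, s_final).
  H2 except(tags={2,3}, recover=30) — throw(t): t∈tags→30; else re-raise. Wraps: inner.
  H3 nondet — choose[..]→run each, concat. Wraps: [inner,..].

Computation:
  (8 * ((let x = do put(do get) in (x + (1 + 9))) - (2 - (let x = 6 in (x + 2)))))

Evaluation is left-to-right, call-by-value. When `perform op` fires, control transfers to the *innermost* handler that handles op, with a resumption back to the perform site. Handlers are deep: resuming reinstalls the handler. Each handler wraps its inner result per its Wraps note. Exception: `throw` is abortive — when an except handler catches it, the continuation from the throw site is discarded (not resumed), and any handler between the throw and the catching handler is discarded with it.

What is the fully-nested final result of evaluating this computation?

Answer: [(128, 0)]

Working:
get @ H1 ⇒ 0
put(0) @ H1 ⇒ s:=0
H0 returns 128
H1 returns (128, 0)
H2 returns (128, 0)
H3 returns [(128, 0)]
= [(128, 0)]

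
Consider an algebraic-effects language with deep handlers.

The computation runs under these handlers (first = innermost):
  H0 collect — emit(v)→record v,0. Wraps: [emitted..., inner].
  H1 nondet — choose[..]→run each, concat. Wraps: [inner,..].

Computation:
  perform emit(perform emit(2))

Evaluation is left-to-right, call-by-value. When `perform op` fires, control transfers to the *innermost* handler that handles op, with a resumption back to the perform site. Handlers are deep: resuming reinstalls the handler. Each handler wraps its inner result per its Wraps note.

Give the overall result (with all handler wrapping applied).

Answer: [[2, 0, 0]]

Step-by-step:
emit(2) @ H0 ⇒ out+=2
emit(0) @ H0 ⇒ out+=0
H0 returns [2, 0, 0]
H1 returns [[2, 0, 0]]
= [[2, 0, 0]]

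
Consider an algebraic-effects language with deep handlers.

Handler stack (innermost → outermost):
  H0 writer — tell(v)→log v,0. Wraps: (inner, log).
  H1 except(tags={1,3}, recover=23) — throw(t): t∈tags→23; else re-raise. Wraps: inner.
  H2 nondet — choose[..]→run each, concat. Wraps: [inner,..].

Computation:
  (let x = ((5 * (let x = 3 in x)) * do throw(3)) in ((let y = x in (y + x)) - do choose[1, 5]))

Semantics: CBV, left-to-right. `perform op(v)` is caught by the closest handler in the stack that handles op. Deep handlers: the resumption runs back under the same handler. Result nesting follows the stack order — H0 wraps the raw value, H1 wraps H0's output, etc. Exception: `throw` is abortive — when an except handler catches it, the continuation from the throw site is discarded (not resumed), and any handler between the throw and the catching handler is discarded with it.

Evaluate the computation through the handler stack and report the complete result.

Answer: [23]

Step-by-step:
throw(3) @ H1 caught ⇒ 23
H2 returns [23]
= [23]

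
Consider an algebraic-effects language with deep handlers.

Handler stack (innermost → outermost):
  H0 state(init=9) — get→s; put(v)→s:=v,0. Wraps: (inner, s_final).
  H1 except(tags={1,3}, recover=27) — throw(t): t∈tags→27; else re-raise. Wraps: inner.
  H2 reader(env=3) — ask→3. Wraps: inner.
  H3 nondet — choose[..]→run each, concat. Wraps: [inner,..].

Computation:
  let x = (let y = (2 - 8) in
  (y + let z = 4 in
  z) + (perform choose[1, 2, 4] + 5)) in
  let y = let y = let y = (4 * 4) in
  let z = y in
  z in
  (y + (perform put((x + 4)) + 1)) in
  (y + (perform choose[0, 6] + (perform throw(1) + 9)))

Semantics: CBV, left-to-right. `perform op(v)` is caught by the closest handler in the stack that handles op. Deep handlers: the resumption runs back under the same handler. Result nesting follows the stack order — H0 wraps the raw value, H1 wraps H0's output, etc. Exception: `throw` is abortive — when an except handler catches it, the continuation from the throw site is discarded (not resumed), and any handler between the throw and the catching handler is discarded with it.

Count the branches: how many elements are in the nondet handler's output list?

Working:
choose[1, 2, 4] @ H3
  branch[0] choose=1:
    put(8) @ H0 ⇒ s:=8
    choose[0, 6] @ H3
      branch[0] choose=0:
        throw(1) @ H1 caught ⇒ 27
        H2 returns 27
        H3 returns [27]
      branch[1] choose=6:
        throw(1) @ H1 caught ⇒ 27
        H2 returns 27
        H3 returns [27]
  branch[1] choose=2:
    put(9) @ H0 ⇒ s:=9
    choose[0, 6] @ H3
      branch[0] choose=0:
        throw(1) @ H1 caught ⇒ 27
        H2 returns 27
        H3 returns [27]
      branch[1] choose=6:
        throw(1) @ H1 caught ⇒ 27
        H2 returns 27
        H3 returns [27]
  branch[2] choose=4:
    put(11) @ H0 ⇒ s:=11
    choose[0, 6] @ H3
      branch[0] choose=0:
        throw(1) @ H1 caught ⇒ 27
        H2 returns 27
        H3 returns [27]
      branch[1] choose=6:
        throw(1) @ H1 caught ⇒ 27
        H2 returns 27
        H3 returns [27]
= [27, 27, 27, 27, 27, 27]

Answer: 6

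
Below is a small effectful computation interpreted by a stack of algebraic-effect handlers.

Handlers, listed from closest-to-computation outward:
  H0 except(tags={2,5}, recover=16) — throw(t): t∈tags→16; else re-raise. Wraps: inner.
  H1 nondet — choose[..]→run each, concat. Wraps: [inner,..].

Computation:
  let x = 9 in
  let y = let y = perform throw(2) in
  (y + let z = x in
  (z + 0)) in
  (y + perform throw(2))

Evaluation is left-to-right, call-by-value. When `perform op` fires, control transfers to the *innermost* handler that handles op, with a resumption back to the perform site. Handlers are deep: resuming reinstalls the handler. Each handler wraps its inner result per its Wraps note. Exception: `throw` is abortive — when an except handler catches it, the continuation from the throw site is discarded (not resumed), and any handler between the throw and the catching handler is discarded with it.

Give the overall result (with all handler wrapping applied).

Step-by-step:
throw(2) @ H0 caught ⇒ 16
H1 returns [16]
= [16]

Answer: [16]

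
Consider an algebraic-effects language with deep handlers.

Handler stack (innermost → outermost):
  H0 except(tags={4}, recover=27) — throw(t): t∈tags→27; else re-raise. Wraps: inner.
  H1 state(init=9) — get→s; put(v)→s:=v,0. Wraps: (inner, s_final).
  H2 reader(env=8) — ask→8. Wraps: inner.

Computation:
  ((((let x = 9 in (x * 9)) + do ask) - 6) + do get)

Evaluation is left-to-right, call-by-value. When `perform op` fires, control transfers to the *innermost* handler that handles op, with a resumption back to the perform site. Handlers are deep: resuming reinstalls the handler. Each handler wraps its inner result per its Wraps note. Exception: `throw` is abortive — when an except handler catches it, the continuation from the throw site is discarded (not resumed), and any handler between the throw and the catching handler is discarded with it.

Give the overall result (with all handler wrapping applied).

Answer: (92, 9)

Step-by-step:
ask @ H2 ⇒ 8
get @ H1 ⇒ 9
H0 returns 92
H1 returns (92, 9)
H2 returns (92, 9)
= (92, 9)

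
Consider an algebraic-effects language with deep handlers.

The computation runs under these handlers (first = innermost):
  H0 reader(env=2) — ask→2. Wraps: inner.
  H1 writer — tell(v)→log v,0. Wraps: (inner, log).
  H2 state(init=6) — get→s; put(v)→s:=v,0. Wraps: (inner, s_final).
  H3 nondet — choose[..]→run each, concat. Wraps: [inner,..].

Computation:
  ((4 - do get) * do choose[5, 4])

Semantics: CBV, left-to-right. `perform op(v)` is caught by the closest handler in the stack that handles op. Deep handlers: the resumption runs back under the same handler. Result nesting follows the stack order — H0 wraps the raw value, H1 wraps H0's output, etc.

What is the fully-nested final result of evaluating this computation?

Answer: [((-10, ()), 6), ((-8, ()), 6)]

Working:
get @ H2 ⇒ 6
choose[5, 4] @ H3
  branch[0] choose=5:
    H0 returns -10
    H1 returns (-10, ())
    H2 returns ((-10, ()), 6)
    H3 returns [((-10, ()), 6)]
  branch[1] choose=4:
    H0 returns -8
    H1 returns (-8, ())
    H2 returns ((-8, ()), 6)
    H3 returns [((-8, ()), 6)]
= [((-10, ()), 6), ((-8, ()), 6)]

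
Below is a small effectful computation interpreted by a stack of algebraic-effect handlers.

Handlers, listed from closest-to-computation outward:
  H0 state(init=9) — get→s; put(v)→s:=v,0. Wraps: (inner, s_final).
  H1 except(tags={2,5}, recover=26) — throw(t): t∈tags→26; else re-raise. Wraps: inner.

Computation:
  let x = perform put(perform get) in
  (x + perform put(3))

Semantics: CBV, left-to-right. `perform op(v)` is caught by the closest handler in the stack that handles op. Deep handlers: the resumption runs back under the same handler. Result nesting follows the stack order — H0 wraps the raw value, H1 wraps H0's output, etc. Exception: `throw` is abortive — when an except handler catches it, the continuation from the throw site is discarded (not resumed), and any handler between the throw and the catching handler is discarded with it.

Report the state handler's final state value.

Working:
get @ H0 ⇒ 9
put(9) @ H0 ⇒ s:=9
put(3) @ H0 ⇒ s:=3
H0 returns (0, 3)
H1 returns (0, 3)
= (0, 3)

Answer: 3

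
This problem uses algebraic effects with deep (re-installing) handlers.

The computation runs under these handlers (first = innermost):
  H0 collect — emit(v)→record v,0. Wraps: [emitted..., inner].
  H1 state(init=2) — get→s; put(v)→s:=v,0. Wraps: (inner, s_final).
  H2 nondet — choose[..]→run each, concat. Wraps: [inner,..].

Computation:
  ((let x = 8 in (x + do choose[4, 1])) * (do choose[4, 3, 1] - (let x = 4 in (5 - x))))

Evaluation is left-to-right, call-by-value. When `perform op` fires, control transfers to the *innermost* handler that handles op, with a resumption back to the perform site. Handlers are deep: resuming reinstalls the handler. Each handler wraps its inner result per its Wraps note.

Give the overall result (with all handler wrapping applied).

Answer: [([36], 2), ([24], 2), ([0], 2), ([27], 2), ([18], 2), ([0], 2)]

Evaluation trace:
choose[4, 1] @ H2
  branch[0] choose=4:
    choose[4, 3, 1] @ H2
      branch[0] choose=4:
        H0 returns [36]
        H1 returns ([36], 2)
        H2 returns [([36], 2)]
      branch[1] choose=3:
        H0 returns [24]
        H1 returns ([24], 2)
        H2 returns [([24], 2)]
      branch[2] choose=1:
        H0 returns [0]
        H1 returns ([0], 2)
        H2 returns [([0], 2)]
  branch[1] choose=1:
    choose[4, 3, 1] @ H2
      branch[0] choose=4:
        H0 returns [27]
        H1 returns ([27], 2)
        H2 returns [([27], 2)]
      branch[1] choose=3:
        H0 returns [18]
        H1 returns ([18], 2)
        H2 returns [([18], 2)]
      branch[2] choose=1:
        H0 returns [0]
        H1 returns ([0], 2)
        H2 returns [([0], 2)]
= [([36], 2), ([24], 2), ([0], 2), ([27], 2), ([18], 2), ([0], 2)]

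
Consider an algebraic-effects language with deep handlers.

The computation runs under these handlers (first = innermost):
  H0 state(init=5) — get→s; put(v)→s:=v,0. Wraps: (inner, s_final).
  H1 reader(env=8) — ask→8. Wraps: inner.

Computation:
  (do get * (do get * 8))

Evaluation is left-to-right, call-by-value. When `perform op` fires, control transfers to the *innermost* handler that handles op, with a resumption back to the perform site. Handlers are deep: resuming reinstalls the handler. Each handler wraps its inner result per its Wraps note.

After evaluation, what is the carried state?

Answer: 5

Evaluation trace:
get @ H0 ⇒ 5
get @ H0 ⇒ 5
H0 returns (200, 5)
H1 returns (200, 5)
= (200, 5)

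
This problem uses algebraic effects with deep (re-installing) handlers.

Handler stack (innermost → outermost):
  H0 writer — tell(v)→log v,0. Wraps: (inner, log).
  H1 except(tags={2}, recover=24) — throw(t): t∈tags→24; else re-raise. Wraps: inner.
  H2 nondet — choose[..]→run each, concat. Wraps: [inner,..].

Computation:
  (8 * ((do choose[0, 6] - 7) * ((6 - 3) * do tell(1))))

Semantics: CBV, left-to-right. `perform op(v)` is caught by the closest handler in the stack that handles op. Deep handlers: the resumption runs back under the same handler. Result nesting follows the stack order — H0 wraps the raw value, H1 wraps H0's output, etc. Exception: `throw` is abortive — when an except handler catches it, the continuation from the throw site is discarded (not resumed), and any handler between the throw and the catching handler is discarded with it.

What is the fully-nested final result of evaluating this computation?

Evaluation trace:
choose[0, 6] @ H2
  branch[0] choose=0:
    tell(1) @ H0 ⇒ log+=1
    H0 returns (0, (1))
    H1 returns (0, (1))
    H2 returns [(0, (1))]
  branch[1] choose=6:
    tell(1) @ H0 ⇒ log+=1
    H0 returns (0, (1))
    H1 returns (0, (1))
    H2 returns [(0, (1))]
= [(0, (1)), (0, (1))]

Answer: [(0, (1)), (0, (1))]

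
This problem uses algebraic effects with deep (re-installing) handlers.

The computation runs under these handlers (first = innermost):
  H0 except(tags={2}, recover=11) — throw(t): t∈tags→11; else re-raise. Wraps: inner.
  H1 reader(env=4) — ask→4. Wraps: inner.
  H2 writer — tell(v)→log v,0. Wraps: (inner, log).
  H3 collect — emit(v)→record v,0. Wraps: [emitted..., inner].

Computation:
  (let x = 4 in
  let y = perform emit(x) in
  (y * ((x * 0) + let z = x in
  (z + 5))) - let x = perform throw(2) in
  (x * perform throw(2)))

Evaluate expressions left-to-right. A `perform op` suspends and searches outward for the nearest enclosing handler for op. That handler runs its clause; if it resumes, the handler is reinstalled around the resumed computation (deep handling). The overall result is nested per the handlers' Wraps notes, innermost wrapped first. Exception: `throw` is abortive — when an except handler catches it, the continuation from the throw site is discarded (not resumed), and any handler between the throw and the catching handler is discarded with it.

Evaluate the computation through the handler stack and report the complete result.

Working:
emit(4) @ H3 ⇒ out+=4
throw(2) @ H0 caught ⇒ 11
H1 returns 11
H2 returns (11, ())
H3 returns [4, (11, ())]
= [4, (11, ())]

Answer: [4, (11, ())]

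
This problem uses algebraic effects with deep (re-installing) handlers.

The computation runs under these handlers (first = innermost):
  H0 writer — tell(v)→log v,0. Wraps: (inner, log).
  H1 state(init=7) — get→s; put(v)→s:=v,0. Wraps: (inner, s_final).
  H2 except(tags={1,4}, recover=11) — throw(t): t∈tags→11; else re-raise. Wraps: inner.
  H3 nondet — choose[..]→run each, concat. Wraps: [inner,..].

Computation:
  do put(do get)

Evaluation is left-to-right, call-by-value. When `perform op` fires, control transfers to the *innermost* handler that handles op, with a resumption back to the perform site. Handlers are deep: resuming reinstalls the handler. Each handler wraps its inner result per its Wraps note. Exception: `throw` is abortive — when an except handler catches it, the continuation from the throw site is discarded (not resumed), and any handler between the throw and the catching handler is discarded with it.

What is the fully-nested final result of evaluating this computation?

Answer: [((0, ()), 7)]

Step-by-step:
get @ H1 ⇒ 7
put(7) @ H1 ⇒ s:=7
H0 returns (0, ())
H1 returns ((0, ()), 7)
H2 returns ((0, ()), 7)
H3 returns [((0, ()), 7)]
= [((0, ()), 7)]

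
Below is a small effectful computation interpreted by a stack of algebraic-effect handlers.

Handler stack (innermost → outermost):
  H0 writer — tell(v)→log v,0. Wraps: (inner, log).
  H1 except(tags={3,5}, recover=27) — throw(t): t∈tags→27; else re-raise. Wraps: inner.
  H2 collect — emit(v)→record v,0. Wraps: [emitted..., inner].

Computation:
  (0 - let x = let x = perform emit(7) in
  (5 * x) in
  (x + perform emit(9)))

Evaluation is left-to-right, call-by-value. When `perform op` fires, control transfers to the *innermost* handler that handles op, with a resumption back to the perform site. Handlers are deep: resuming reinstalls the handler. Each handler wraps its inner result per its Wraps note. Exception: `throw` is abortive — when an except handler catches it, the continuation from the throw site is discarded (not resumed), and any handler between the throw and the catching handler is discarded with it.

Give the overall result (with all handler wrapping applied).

Step-by-step:
emit(7) @ H2 ⇒ out+=7
emit(9) @ H2 ⇒ out+=9
H0 returns (0, ())
H1 returns (0, ())
H2 returns [7, 9, (0, ())]
= [7, 9, (0, ())]

Answer: [7, 9, (0, ())]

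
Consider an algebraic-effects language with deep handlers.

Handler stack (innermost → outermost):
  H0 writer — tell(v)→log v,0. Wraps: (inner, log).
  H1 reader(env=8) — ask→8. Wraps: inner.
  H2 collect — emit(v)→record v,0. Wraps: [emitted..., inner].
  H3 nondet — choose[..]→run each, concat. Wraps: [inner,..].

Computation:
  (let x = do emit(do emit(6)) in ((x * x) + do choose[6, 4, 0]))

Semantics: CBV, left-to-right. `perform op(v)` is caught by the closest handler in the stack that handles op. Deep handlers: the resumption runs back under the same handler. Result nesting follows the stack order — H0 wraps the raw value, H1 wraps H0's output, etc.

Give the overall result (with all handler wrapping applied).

Step-by-step:
emit(6) @ H2 ⇒ out+=6
emit(0) @ H2 ⇒ out+=0
choose[6, 4, 0] @ H3
  branch[0] choose=6:
    H0 returns (6, ())
    H1 returns (6, ())
    H2 returns [6, 0, (6, ())]
    H3 returns [[6, 0, (6, ())]]
  branch[1] choose=4:
    H0 returns (4, ())
    H1 returns (4, ())
    H2 returns [6, 0, (4, ())]
    H3 returns [[6, 0, (4, ())]]
  branch[2] choose=0:
    H0 returns (0, ())
    H1 returns (0, ())
    H2 returns [6, 0, (0, ())]
    H3 returns [[6, 0, (0, ())]]
= [[6, 0, (6, ())], [6, 0, (4, ())], [6, 0, (0, ())]]

Answer: [[6, 0, (6, ())], [6, 0, (4, ())], [6, 0, (0, ())]]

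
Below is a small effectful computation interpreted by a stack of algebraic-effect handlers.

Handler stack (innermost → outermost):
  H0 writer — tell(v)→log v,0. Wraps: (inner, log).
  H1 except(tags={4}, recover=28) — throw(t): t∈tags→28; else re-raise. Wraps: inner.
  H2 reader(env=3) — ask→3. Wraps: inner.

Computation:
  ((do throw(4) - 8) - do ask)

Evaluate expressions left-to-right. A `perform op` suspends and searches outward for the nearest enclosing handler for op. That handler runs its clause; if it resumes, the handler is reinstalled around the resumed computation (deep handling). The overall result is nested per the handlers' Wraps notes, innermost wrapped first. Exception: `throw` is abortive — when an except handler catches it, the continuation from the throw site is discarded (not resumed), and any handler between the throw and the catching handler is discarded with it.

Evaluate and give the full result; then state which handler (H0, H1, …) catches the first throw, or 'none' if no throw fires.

Working:
throw(4) @ H1 caught ⇒ 28
H2 returns 28
= 28

Answer: 28 ; first throw caught by: H1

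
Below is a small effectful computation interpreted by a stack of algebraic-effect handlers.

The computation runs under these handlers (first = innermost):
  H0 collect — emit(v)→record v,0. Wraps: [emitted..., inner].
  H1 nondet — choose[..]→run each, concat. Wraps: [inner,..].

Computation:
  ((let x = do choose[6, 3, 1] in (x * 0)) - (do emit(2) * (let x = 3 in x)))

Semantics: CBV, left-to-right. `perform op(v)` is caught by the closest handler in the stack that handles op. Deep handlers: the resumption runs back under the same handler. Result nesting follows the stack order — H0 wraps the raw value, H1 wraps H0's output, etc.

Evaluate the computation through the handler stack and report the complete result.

Working:
choose[6, 3, 1] @ H1
  branch[0] choose=6:
    emit(2) @ H0 ⇒ out+=2
    H0 returns [2, 0]
    H1 returns [[2, 0]]
  branch[1] choose=3:
    emit(2) @ H0 ⇒ out+=2
    H0 returns [2, 0]
    H1 returns [[2, 0]]
  branch[2] choose=1:
    emit(2) @ H0 ⇒ out+=2
    H0 returns [2, 0]
    H1 returns [[2, 0]]
= [[2, 0], [2, 0], [2, 0]]

Answer: [[2, 0], [2, 0], [2, 0]]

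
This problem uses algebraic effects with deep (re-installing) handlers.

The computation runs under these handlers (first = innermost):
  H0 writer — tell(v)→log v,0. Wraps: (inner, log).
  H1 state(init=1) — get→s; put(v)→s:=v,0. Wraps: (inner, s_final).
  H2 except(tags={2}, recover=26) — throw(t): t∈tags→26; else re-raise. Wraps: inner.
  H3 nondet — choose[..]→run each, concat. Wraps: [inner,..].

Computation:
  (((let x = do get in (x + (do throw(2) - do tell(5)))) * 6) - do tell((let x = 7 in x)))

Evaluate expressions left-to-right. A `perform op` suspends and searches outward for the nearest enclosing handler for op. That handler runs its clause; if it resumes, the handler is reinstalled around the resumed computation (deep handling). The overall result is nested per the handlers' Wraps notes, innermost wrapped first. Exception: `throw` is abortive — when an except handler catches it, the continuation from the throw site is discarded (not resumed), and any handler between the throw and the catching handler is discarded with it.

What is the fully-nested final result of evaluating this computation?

Step-by-step:
get @ H1 ⇒ 1
throw(2) @ H2 caught ⇒ 26
H3 returns [26]
= [26]

Answer: [26]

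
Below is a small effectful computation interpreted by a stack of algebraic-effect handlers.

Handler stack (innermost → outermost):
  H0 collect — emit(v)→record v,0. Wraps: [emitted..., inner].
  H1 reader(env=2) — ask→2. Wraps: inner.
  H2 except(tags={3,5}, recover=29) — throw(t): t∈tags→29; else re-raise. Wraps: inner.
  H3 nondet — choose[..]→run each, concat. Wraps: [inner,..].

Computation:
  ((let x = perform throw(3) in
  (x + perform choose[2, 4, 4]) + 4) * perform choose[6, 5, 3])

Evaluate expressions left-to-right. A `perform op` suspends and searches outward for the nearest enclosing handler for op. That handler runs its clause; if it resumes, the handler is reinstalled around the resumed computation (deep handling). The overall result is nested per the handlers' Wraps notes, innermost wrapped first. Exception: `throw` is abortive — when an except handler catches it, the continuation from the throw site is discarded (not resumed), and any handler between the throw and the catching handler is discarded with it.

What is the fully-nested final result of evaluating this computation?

Answer: [29]

Evaluation trace:
throw(3) @ H2 caught ⇒ 29
H3 returns [29]
= [29]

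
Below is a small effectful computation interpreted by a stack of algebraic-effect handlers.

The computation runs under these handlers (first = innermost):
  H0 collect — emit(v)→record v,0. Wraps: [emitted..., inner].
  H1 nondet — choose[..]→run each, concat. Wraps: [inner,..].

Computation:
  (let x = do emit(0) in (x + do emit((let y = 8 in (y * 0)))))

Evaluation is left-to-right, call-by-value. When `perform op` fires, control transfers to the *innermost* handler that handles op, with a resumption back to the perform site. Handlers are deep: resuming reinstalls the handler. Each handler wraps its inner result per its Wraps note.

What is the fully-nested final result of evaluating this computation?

Step-by-step:
emit(0) @ H0 ⇒ out+=0
emit(0) @ H0 ⇒ out+=0
H0 returns [0, 0, 0]
H1 returns [[0, 0, 0]]
= [[0, 0, 0]]

Answer: [[0, 0, 0]]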